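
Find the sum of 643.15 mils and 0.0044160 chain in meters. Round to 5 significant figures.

0.10517 meters

643.15 mil = 0.0163360 m and 0.0044160 chain = 0.0888358 m.
0.0163360 + 0.0888358 ≈ 0.10517 m.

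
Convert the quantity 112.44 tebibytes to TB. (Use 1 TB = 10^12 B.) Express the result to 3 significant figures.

124 terabytes

1 TiB = 1.09951 TB.
Thus 112.44 × 1.09951 ≈ 124 TB.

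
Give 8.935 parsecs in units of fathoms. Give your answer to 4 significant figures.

1 pc = 1.68727e+16 fathom.
So 8.935 × 1.68727e+16 ≈ 1.508e+17 fathom.

1.508e+17 fathoms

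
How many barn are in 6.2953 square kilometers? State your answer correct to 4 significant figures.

1 km² = 1.00000e+34 barn.
6.2953 × 1.00000e+34 ≈ 6.295e+34 barn.

6.295e+34 barn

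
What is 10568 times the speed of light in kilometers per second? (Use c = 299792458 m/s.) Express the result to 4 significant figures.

3.168e+9 km/s

1 speed of light = 299792 kilometers per second.
Then 10568 × 299792 ≈ 3.168e+9 km/s.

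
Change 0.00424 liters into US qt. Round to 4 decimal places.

0.0045 US quarts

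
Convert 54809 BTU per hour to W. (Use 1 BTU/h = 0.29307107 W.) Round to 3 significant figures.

16100 W

1 BTU/h = 0.293071 W.
54809 × 0.293071 ≈ 16100 W.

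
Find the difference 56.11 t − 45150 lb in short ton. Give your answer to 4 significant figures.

56.11 t = 61.8507 short ton and 45150 lb = 22.5750 short ton.
61.8507 − 22.5750 ≈ 39.28 short ton.

39.28 short ton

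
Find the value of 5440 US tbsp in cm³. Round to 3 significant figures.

1 US tbsp = 14.7868 cm³.
5440 × 14.7868 ≈ 80400 cm³.

80400 cubic centimeters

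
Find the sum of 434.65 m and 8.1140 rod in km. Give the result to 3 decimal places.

434.65 m = 0.434650 km and 8.1140 rod = 0.0408069 km.
0.434650 + 0.0408069 ≈ 0.475 km.

0.475 kilometers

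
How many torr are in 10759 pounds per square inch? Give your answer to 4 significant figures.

1 psi = 51.7149 torr.
Then 10759 × 51.7149 ≈ 556400 torr.

556400 torr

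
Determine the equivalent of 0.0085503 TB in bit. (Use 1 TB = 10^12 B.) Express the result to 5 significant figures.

6.8402e+10 bit

1 terabyte = 8.00000e+12 bit.
0.0085503 × 8.00000e+12 ≈ 6.8402e+10 bit.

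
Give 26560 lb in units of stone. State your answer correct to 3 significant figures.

1 lb = 0.0714286 stone.
Then 26560 × 0.0714286 ≈ 1900 st.

1900 st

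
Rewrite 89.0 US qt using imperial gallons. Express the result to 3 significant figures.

18.5 imperial gallons

1 US qt = 0.208169 imperial gallons.
So 89.0 × 0.208169 ≈ 18.5 imp gal.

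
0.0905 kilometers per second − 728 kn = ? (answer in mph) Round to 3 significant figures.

0.0905 km/s = 202.443 mph and 728 kn = 837.767 mph.
202.443 − 837.767 ≈ -635 mph.

-635 mph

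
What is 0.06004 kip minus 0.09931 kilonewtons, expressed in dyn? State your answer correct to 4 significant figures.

1.678 × 10^7 dynes

0.06004 kip = 2.67071 × 10^7 dyn and 0.09931 kN = 9.93100 × 10^6 dyn.
2.67071 × 10^7 − 9.93100 × 10^6 ≈ 1.678 × 10^7 dyn.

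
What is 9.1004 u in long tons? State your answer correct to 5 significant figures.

1 u = 1.63431e-30 long ton.
9.1004 × 1.63431e-30 ≈ 1.4873e-29 long ton.

1.4873e-29 long ton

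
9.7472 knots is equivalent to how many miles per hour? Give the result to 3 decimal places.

11.217 mph

1 knot = 1.15078 mph.
So 9.7472 × 1.15078 ≈ 11.217 mph.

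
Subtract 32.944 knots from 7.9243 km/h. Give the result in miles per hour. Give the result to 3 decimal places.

7.9243 km/h = 4.92393 mph and 32.944 kn = 37.9113 mph.
4.92393 − 37.9113 ≈ -32.987 mph.

-32.987 mph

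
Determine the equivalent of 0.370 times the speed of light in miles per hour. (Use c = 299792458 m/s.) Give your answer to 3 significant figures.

2.48e+8 mph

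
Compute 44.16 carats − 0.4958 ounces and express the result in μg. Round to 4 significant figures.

-5.224e+6 μg

44.16 ct = 8.83200e+6 μg and 0.4958 oz = 1.40557e+7 μg.
8.83200e+6 − 1.40557e+7 ≈ -5.224e+6 μg.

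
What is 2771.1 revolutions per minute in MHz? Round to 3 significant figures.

4.62e-5 megahertz

1 revolution per minute = 1.66667e-8 MHz.
So 2771.1 × 1.66667e-8 ≈ 4.62e-5 MHz.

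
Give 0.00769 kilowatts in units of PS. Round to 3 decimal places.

0.010 PS

1 kilowatt = 1.35962 metric horsepower.
0.00769 × 1.35962 ≈ 0.010 PS.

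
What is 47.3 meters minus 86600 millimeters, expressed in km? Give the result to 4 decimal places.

47.3 m = 0.0473000 km and 86600 mm = 0.0866000 km.
0.0473000 − 0.0866000 ≈ -0.0393 km.

-0.0393 kilometers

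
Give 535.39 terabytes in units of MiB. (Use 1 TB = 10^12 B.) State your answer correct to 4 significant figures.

5.106 × 10^8 MiB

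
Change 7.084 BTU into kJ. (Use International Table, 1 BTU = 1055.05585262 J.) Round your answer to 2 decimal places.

7.47 kilojoules

1 BTU = 1.05506 kilojoules.
Then 7.084 × 1.05506 ≈ 7.47 kJ.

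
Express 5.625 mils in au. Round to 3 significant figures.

9.55e-16 au

1 mil = 1.69789e-16 au.
5.625 × 1.69789e-16 ≈ 9.55e-16 au.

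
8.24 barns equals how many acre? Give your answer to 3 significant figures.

1 barn = 2.47105e-32 acre.
So 8.24 × 2.47105e-32 ≈ 2.04e-31 acre.

2.04e-31 acres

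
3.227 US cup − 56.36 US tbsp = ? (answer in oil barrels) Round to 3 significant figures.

3.227 US cup = 0.00480208 bbl and 56.36 US tbsp = 0.00524182 bbl.
0.00480208 − 0.00524182 ≈ -0.000440 bbl.

-0.000440 bbl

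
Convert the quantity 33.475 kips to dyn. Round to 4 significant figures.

1 kip = 4.44822 × 10^8 dyn.
Thus 33.475 × 4.44822 × 10^8 ≈ 1.489 × 10^10 dyn.

1.489 × 10^10 dyn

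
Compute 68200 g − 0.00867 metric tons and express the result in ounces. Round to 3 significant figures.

2100 oz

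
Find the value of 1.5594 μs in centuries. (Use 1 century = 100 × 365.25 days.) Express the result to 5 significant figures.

1 μs = 3.16881e-16 century.
1.5594 × 3.16881e-16 ≈ 4.9414e-16 century.

4.9414e-16 century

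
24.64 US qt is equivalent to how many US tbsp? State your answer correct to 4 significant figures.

1 US quart = 64.0000 US tablespoons.
So 24.64 × 64.0000 ≈ 1577 US tbsp.

1577 US tablespoons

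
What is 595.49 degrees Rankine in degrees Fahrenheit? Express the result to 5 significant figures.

°R = °F + 459.67.
Applying the formula gives 135.82 °F.

135.82 degrees Fahrenheit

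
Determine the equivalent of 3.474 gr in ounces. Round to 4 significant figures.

1 grain = 0.00228571 ounces.
Thus 3.474 × 0.00228571 ≈ 0.007941 oz.

0.007941 ounces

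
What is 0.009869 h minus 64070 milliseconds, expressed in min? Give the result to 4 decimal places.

-0.4757 minutes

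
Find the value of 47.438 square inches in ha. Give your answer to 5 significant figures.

1 square inch = 6.45160e-8 ha.
So 47.438 × 6.45160e-8 ≈ 3.0605e-6 ha.

3.0605e-6 ha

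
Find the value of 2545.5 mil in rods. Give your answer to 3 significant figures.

0.0129 rod

1 mil = 5.05051 × 10^-6 rod.
2545.5 × 5.05051 × 10^-6 ≈ 0.0129 rod.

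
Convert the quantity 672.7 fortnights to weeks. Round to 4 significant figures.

1 fortnight = 2.00000 weeks.
Thus 672.7 × 2.00000 ≈ 1345 wk.

1345 wk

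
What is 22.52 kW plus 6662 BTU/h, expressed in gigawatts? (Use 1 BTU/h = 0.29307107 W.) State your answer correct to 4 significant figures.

22.52 kW = 2.25200 × 10^-5 GW and 6662 BTU/h = 1.95244 × 10^-6 GW.
2.25200 × 10^-5 + 1.95244 × 10^-6 ≈ 2.447 × 10^-5 GW.

2.447 × 10^-5 GW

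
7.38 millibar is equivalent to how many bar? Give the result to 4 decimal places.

1 mbar = 0.00100000 bar.
7.38 × 0.00100000 ≈ 0.0074 bar.

0.0074 bar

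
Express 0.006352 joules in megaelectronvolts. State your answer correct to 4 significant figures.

1 joule = 6.24151 × 10^12 MeV.
0.006352 × 6.24151 × 10^12 ≈ 3.965 × 10^10 MeV.

3.965 × 10^10 megaelectronvolts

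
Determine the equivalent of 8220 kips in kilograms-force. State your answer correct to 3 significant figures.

1 kip = 453.592 kgf.
8220 × 453.592 ≈ 3.73 × 10^6 kgf.

3.73 × 10^6 kilograms-force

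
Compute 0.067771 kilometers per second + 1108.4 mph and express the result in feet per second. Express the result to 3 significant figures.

1850 ft/s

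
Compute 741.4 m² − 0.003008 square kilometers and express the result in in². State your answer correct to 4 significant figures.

741.4 m² = 1.14917 × 10^6 in² and 0.003008 km² = 4.66241 × 10^6 in².
1.14917 × 10^6 − 4.66241 × 10^6 ≈ -3.513 × 10^6 in².

-3.513 × 10^6 square inches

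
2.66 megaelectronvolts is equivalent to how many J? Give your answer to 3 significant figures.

1 megaelectronvolt = 1.60218 × 10^-13 J.
Thus 2.66 × 1.60218 × 10^-13 ≈ 4.26 × 10^-13 J.

4.26 × 10^-13 joules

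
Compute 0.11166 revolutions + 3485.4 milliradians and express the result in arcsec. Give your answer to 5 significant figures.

863630 arcseconds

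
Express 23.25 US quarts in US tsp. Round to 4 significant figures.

4464 US tsp

1 US qt = 192.000 US tsp.
Then 23.25 × 192.000 ≈ 4464 US tsp.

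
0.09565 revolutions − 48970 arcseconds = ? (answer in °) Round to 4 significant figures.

20.83 degrees

0.09565 rev = 34.4340 ° and 48970 arcsec = 13.6028 °.
34.4340 − 13.6028 ≈ 20.83 °.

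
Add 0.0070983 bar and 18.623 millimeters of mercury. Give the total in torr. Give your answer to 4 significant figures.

23.95 torr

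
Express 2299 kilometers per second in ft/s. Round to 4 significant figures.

1 km/s = 3280.84 feet per second.
Thus 2299 × 3280.84 ≈ 7.543 × 10^6 ft/s.

7.543 × 10^6 feet per second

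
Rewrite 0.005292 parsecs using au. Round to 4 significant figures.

1 parsec = 206265 astronomical units.
Thus 0.005292 × 206265 ≈ 1092 au.

1092 astronomical units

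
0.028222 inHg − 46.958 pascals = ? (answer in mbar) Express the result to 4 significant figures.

0.028222 inHg = 0.955707 mbar and 46.958 Pa = 0.469580 mbar.
0.955707 − 0.469580 ≈ 0.4861 mbar.

0.4861 mbar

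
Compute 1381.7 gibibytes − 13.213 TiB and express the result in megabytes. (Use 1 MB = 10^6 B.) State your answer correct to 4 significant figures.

1381.7 GiB = 1.48359 × 10^6 MB and 13.213 TiB = 1.45278 × 10^7 MB.
1.48359 × 10^6 − 1.45278 × 10^7 ≈ -1.304 × 10^7 MB.

-1.304 × 10^7 megabytes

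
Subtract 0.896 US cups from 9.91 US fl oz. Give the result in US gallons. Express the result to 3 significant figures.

9.91 US fl oz = 0.0774219 US gal and 0.896 US cup = 0.0560000 US gal.
0.0774219 − 0.0560000 ≈ 0.0214 US gal.

0.0214 US gallons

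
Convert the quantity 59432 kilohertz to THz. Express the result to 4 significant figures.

5.943e-5 THz

1 kHz = 1.00000e-9 terahertz.
Then 59432 × 1.00000e-9 ≈ 5.943e-5 THz.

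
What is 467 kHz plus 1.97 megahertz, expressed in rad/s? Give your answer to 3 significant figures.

467 kHz = 2.93425e+6 rad/s and 1.97 MHz = 1.23779e+7 rad/s.
2.93425e+6 + 1.23779e+7 ≈ 1.53e+7 rad/s.

1.53e+7 radians per second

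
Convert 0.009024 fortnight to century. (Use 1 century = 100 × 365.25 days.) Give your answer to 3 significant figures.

3.46 × 10^-6 centuries

1 fortnight = 0.000383299 century.
Thus 0.009024 × 0.000383299 ≈ 3.46 × 10^-6 century.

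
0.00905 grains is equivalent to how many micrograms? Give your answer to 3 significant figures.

586 μg

1 gr = 64798.9 micrograms.
Then 0.00905 × 64798.9 ≈ 586 μg.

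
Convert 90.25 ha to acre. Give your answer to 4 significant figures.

1 hectare = 2.47105 acre.
So 90.25 × 2.47105 ≈ 223.0 acre.

223.0 acres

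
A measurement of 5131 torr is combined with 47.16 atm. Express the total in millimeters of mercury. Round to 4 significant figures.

40970 mmHg

5131 torr = 5131.00 mmHg and 47.16 atm = 35841.6 mmHg.
5131.00 + 35841.6 ≈ 40970 mmHg.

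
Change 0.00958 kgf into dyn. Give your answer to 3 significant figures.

9390 dynes

1 kilogram-force = 980665 dyn.
0.00958 × 980665 ≈ 9390 dyn.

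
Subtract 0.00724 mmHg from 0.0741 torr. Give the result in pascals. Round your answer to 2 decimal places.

8.91 Pa

0.0741 torr = 9.87919 Pa and 0.00724 mmHg = 0.965254 Pa.
9.87919 − 0.965254 ≈ 8.91 Pa.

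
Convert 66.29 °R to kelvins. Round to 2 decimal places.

°R = K × 9/5.
Applying the formula gives 36.83 K.

36.83 kelvins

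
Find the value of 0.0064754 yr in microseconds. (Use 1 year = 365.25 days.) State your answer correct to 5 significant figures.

1 yr = 3.15576 × 10^13 μs.
So 0.0064754 × 3.15576 × 10^13 ≈ 2.0435 × 10^11 μs.

2.0435 × 10^11 microseconds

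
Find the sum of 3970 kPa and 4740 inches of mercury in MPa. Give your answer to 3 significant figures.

20.0 MPa

3970 kPa = 3.97000 MPa and 4740 inHg = 16.0515 MPa.
3.97000 + 16.0515 ≈ 20.0 MPa.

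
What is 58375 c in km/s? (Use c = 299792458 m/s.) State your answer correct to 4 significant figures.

1.750e+10 kilometers per second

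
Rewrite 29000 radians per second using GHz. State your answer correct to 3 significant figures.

4.62 × 10^-6 GHz

1 rad/s = 1.59155 × 10^-10 GHz.
Thus 29000 × 1.59155 × 10^-10 ≈ 4.62 × 10^-6 GHz.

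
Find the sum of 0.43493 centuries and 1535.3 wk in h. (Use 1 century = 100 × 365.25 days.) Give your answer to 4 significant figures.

639200 hours

0.43493 century = 381260 h and 1535.3 wk = 257930 h.
381260 + 257930 ≈ 639200 h.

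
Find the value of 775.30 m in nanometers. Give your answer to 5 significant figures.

7.7530 × 10^11 nm

1 meter = 1.00000 × 10^9 nm.
775.30 × 1.00000 × 10^9 ≈ 7.7530 × 10^11 nm.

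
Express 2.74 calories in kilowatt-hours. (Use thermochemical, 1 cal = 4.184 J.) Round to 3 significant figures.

3.18 × 10^-6 kWh

1 calorie = 1.16222 × 10^-6 kilowatt-hours.
2.74 × 1.16222 × 10^-6 ≈ 3.18 × 10^-6 kWh.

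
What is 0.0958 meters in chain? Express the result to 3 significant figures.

0.00476 chain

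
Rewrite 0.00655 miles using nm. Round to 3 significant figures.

1 mi = 1.60934 × 10^12 nanometers.
So 0.00655 × 1.60934 × 10^12 ≈ 1.05 × 10^10 nm.

1.05 × 10^10 nm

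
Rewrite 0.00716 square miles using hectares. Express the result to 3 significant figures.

1 mi² = 258.999 hectares.
0.00716 × 258.999 ≈ 1.85 ha.

1.85 ha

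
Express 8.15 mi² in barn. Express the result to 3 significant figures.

1 mi² = 2.58999 × 10^34 barn.
So 8.15 × 2.58999 × 10^34 ≈ 2.11 × 10^35 barn.

2.11 × 10^35 barn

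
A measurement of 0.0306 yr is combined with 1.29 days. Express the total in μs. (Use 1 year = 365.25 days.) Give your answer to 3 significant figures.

1.08 × 10^12 μs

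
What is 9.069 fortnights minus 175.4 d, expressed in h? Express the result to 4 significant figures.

-1162 h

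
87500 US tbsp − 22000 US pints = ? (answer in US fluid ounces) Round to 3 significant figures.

87500 US tbsp = 43750.0 US fl oz and 22000 US pt = 352000 US fl oz.
43750.0 − 352000 ≈ -308000 US fl oz.

-308000 US fl oz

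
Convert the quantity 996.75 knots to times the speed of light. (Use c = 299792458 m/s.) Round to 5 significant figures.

1.7104 × 10^-6 times the speed of light

1 kn = 1.71600 × 10^-9 c.
Then 996.75 × 1.71600 × 10^-9 ≈ 1.7104 × 10^-6 c.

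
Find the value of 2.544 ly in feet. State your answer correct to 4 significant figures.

1 ly = 3.10391e+16 feet.
Then 2.544 × 3.10391e+16 ≈ 7.896e+16 ft.

7.896e+16 ft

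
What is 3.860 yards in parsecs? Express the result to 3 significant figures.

1.14e-16 pc

1 yard = 2.96337e-17 pc.
Thus 3.860 × 2.96337e-17 ≈ 1.14e-16 pc.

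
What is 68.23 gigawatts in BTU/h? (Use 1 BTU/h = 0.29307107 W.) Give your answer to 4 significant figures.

2.328 × 10^11 BTU/h

1 gigawatt = 3.41214 × 10^9 BTU per hour.
Then 68.23 × 3.41214 × 10^9 ≈ 2.328 × 10^11 BTU/h.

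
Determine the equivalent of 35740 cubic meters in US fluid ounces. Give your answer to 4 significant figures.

1.209 × 10^9 US fl oz

1 cubic meter = 33814.0 US fluid ounces.
Then 35740 × 33814.0 ≈ 1.209 × 10^9 US fl oz.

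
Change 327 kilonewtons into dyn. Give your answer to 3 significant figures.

1 kilonewton = 1.00000 × 10^8 dyn.
Then 327 × 1.00000 × 10^8 ≈ 3.27 × 10^10 dyn.

3.27 × 10^10 dynes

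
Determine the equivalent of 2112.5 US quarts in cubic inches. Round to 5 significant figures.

122000 in³

1 US quart = 57.7500 in³.
Thus 2112.5 × 57.7500 ≈ 122000 in³.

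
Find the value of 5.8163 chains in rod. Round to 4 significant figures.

23.27 rod

1 chain = 4.00000 rod.
5.8163 × 4.00000 ≈ 23.27 rod.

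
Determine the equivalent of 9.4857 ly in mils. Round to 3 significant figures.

1 light-year = 3.72470 × 10^20 mil.
9.4857 × 3.72470 × 10^20 ≈ 3.53 × 10^21 mil.

3.53 × 10^21 mils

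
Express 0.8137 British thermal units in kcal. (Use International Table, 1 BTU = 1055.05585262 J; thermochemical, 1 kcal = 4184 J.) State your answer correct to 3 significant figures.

0.205 kilocalories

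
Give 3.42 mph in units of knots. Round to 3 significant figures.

2.97 kn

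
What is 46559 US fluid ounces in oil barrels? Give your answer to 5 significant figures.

8.6605 bbl

1 US fluid ounce = 0.000186012 bbl.
So 46559 × 0.000186012 ≈ 8.6605 bbl.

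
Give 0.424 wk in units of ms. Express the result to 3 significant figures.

1 week = 6.04800e+8 milliseconds.
Then 0.424 × 6.04800e+8 ≈ 2.56e+8 ms.

2.56e+8 ms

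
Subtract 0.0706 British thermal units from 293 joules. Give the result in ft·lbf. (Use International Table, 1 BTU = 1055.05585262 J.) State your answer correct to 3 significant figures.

161 foot-pounds

293 J = 216.106 ft·lbf and 0.0706 BTU = 54.9387 ft·lbf.
216.106 − 54.9387 ≈ 161 ft·lbf.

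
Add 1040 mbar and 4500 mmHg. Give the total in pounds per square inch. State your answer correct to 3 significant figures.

1040 mbar = 15.0839 psi and 4500 mmHg = 87.0155 psi.
15.0839 + 87.0155 ≈ 102 psi.

102 psi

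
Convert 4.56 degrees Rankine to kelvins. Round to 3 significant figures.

2.53 kelvins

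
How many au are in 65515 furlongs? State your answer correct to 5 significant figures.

1 furlong = 1.34473 × 10^-9 au.
So 65515 × 1.34473 × 10^-9 ≈ 8.8100 × 10^-5 au.

8.8100 × 10^-5 au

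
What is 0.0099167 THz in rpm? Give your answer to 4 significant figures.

1 terahertz = 6.00000e+13 rpm.
Thus 0.0099167 × 6.00000e+13 ≈ 5.950e+11 rpm.

5.950e+11 rpm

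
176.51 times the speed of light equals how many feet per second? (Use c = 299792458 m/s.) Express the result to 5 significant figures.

1.7361 × 10^11 ft/s

1 speed of light = 9.83571 × 10^8 ft/s.
Then 176.51 × 9.83571 × 10^8 ≈ 1.7361 × 10^11 ft/s.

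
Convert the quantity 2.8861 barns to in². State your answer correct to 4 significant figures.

1 barn = 1.55000e-25 in².
So 2.8861 × 1.55000e-25 ≈ 4.473e-25 in².

4.473e-25 square inches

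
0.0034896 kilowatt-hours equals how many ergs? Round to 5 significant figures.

1 kilowatt-hour = 3.60000e+13 ergs.
0.0034896 × 3.60000e+13 ≈ 1.2563e+11 erg.

1.2563e+11 ergs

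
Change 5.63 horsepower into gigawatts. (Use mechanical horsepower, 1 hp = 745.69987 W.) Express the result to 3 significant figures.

4.20 × 10^-6 gigawatts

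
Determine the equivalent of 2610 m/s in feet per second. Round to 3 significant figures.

8560 feet per second

1 m/s = 3.28084 ft/s.
So 2610 × 3.28084 ≈ 8560 ft/s.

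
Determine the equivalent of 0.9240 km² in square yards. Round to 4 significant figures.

1.105e+6 square yards

1 km² = 1.19599e+6 yd².
Thus 0.9240 × 1.19599e+6 ≈ 1.105e+6 yd².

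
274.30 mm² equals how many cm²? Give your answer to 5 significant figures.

2.7430 cm²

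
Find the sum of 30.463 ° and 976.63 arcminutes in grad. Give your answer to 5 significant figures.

51.934 gradians

30.463 ° = 33.84778 grad and 976.63 arcmin = 18.08574 grad.
33.84778 + 18.08574 ≈ 51.934 grad.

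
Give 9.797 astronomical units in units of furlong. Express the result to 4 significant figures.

1 au = 7.436465 × 10^8 furlong.
Thus 9.797 × 7.436465 × 10^8 ≈ 7.286 × 10^9 furlong.

7.286 × 10^9 furlongs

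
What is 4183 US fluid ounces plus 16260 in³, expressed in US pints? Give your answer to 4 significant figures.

4183 US fl oz = 261.4375 US pt and 16260 in³ = 563.1169 US pt.
261.4375 + 563.1169 ≈ 824.6 US pt.

824.6 US pt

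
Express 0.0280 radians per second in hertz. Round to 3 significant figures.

0.00446 hertz

1 rad/s = 0.159155 hertz.
0.0280 × 0.159155 ≈ 0.00446 Hz.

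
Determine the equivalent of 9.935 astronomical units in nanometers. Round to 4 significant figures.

1.486 × 10^21 nm

1 au = 1.49598 × 10^20 nanometers.
Thus 9.935 × 1.49598 × 10^20 ≈ 1.486 × 10^21 nm.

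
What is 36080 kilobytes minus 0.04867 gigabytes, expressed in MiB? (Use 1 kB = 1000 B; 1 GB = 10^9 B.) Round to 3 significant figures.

36080 kB = 34.4086 MiB and 0.04867 GB = 46.4153 MiB.
34.4086 − 46.4153 ≈ -12.0 MiB.

-12.0 MiB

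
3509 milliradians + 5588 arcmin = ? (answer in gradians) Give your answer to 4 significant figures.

3509 mrad = 223.390 grad and 5588 arcmin = 103.481 grad.
223.390 + 103.481 ≈ 326.9 grad.

326.9 grad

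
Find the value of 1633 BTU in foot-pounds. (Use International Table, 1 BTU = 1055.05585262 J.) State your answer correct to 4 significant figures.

1.271 × 10^6 ft·lbf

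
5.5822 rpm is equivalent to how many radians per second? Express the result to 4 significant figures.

1 revolution per minute = 0.104720 rad/s.
So 5.5822 × 0.104720 ≈ 0.5846 rad/s.

0.5846 radians per second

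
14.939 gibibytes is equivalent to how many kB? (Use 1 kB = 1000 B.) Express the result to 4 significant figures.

1 gibibyte = 1.07374 × 10^6 kB.
Thus 14.939 × 1.07374 × 10^6 ≈ 1.604 × 10^7 kB.

1.604 × 10^7 kilobytes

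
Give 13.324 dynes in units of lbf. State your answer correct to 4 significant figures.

1 dyne = 2.24809e-6 pounds-force.
Thus 13.324 × 2.24809e-6 ≈ 2.995e-5 lbf.

2.995e-5 pounds-force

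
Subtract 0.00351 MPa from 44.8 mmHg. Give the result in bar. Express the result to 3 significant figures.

0.0246 bar

44.8 mmHg = 0.0597284 bar and 0.00351 MPa = 0.0351000 bar.
0.0597284 − 0.0351000 ≈ 0.0246 bar.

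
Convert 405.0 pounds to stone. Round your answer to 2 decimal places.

1 pound = 0.0714286 st.
Thus 405.0 × 0.0714286 ≈ 28.93 st.

28.93 stone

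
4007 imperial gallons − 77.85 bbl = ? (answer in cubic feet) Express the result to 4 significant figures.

206.2 cubic feet

4007 imp gal = 643.298 ft³ and 77.85 bbl = 437.095 ft³.
643.298 − 437.095 ≈ 206.2 ft³.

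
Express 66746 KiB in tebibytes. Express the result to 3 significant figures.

1 KiB = 9.31323e-10 tebibytes.
Thus 66746 × 9.31323e-10 ≈ 6.22e-5 TiB.

6.22e-5 TiB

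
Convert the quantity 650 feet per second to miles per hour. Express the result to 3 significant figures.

1 ft/s = 0.681818 mph.
So 650 × 0.681818 ≈ 443 mph.

443 mph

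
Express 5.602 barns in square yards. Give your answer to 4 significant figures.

1 barn = 1.19599 × 10^-28 square yards.
So 5.602 × 1.19599 × 10^-28 ≈ 6.700 × 10^-28 yd².

6.700 × 10^-28 yd²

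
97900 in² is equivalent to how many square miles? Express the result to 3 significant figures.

1 square inch = 2.49098e-10 mi².
So 97900 × 2.49098e-10 ≈ 2.44e-5 mi².

2.44e-5 mi²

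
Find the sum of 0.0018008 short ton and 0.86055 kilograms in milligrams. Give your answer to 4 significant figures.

0.0018008 short ton = 1.63366 × 10^6 mg and 0.86055 kg = 860550 mg.
1.63366 × 10^6 + 860550 ≈ 2.494 × 10^6 mg.

2.494 × 10^6 mg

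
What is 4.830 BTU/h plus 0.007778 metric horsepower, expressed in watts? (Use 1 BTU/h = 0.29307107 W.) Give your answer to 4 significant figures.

7.136 watts

4.830 BTU/h = 1.41553 W and 0.007778 PS = 5.72071 W.
1.41553 + 5.72071 ≈ 7.136 W.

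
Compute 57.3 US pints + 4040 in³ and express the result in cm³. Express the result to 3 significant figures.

93300 cm³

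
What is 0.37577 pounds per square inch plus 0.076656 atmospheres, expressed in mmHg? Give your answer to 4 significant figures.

77.69 millimeters of mercury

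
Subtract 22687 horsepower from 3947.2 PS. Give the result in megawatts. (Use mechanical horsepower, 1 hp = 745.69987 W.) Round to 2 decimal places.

-14.01 MW

3947.2 PS = 2.90316 MW and 22687 hp = 16.9177 MW.
2.90316 − 16.9177 ≈ -14.01 MW.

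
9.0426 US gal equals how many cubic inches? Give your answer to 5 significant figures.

2088.8 cubic inches

1 US gal = 231.000 cubic inches.
9.0426 × 231.000 ≈ 2088.8 in³.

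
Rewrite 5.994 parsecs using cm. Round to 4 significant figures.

1 pc = 3.08568 × 10^18 cm.
Thus 5.994 × 3.08568 × 10^18 ≈ 1.850 × 10^19 cm.

1.850 × 10^19 centimeters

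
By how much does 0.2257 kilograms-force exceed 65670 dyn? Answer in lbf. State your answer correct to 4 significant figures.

0.2257 kgf = 0.497583 lbf and 65670 dyn = 0.147632 lbf.
0.497583 − 0.147632 ≈ 0.3500 lbf.

0.3500 lbf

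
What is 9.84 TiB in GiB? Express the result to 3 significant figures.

10100 GiB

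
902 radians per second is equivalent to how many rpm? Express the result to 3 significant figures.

8610 rpm

1 rad/s = 9.54930 rpm.
Then 902 × 9.54930 ≈ 8610 rpm.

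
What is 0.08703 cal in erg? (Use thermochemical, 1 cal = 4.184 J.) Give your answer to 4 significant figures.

1 calorie = 4.18400 × 10^7 erg.
So 0.08703 × 4.18400 × 10^7 ≈ 3.641 × 10^6 erg.

3.641 × 10^6 erg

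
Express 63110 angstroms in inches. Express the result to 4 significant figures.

1 Å = 3.93701e-9 in.
Then 63110 × 3.93701e-9 ≈ 0.0002485 in.

0.0002485 in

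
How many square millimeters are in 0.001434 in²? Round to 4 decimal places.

0.9252 mm²

1 in² = 645.160 mm².
0.001434 × 645.160 ≈ 0.9252 mm².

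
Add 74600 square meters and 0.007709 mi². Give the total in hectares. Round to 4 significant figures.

9.457 ha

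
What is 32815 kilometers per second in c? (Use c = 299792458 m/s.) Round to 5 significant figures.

0.10946 c

1 km/s = 3.33564 × 10^-6 c.
So 32815 × 3.33564 × 10^-6 ≈ 0.10946 c.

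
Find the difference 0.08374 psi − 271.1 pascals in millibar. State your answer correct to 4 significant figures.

3.063 millibar

0.08374 psi = 5.77367 mbar and 271.1 Pa = 2.71100 mbar.
5.77367 − 2.71100 ≈ 3.063 mbar.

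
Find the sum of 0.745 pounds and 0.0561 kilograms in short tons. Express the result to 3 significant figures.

0.000434 short ton

0.745 lb = 0.000372500 short ton and 0.0561 kg = 6.18397e-5 short ton.
0.000372500 + 6.18397e-5 ≈ 0.000434 short ton.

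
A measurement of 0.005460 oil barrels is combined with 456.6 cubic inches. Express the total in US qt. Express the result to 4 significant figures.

8.824 US quarts

0.005460 bbl = 0.917280 US qt and 456.6 in³ = 7.90649 US qt.
0.917280 + 7.90649 ≈ 8.824 US qt.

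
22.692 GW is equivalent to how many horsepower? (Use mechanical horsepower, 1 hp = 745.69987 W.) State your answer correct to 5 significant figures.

3.0430 × 10^7 hp

1 gigawatt = 1.34102 × 10^6 horsepower.
22.692 × 1.34102 × 10^6 ≈ 3.0430 × 10^7 hp.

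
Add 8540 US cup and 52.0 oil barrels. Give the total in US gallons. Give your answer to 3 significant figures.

8540 US cup = 533.750 US gal and 52.0 bbl = 2184.00 US gal.
533.750 + 2184.00 ≈ 2720 US gal.

2720 US gal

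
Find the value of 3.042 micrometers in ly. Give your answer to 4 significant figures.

3.215e-22 ly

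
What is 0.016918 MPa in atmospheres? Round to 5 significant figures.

0.16697 atm

1 megapascal = 9.86923 atm.
Thus 0.016918 × 9.86923 ≈ 0.16697 atm.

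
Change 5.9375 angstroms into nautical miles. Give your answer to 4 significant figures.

3.206e-13 nmi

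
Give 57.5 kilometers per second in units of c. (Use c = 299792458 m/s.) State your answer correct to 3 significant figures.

0.000192 c

1 kilometer per second = 3.33564e-6 times the speed of light.
57.5 × 3.33564e-6 ≈ 0.000192 c.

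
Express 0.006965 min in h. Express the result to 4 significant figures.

1 minute = 0.0166667 h.
Then 0.006965 × 0.0166667 ≈ 0.0001161 h.

0.0001161 hours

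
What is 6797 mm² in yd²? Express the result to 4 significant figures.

0.008129 yd²

1 square millimeter = 1.19599 × 10^-6 square yards.
Thus 6797 × 1.19599 × 10^-6 ≈ 0.008129 yd².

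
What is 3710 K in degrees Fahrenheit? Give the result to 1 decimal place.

6218.3 °F

K = (°F + 459.67) × 5/9.
Applying the formula gives 6218.3 °F.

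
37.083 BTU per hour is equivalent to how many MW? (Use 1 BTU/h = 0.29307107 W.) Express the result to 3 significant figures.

1 BTU/h = 2.93071 × 10^-7 MW.
So 37.083 × 2.93071 × 10^-7 ≈ 1.09 × 10^-5 MW.

1.09 × 10^-5 MW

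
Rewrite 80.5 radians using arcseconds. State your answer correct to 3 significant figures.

1.66e+7 arcsec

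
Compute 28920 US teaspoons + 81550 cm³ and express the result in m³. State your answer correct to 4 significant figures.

0.2241 m³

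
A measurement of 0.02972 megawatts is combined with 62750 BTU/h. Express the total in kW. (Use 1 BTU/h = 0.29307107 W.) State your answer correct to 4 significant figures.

48.11 kW

0.02972 MW = 29.7200 kW and 62750 BTU/h = 18.3902 kW.
29.7200 + 18.3902 ≈ 48.11 kW.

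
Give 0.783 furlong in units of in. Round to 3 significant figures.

1 furlong = 7920.00 inches.
0.783 × 7920.00 ≈ 6200 in.

6200 in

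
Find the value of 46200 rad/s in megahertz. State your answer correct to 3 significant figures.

0.00735 MHz

1 rad/s = 1.59155e-7 megahertz.
Then 46200 × 1.59155e-7 ≈ 0.00735 MHz.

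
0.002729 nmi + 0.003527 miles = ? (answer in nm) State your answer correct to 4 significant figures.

0.002729 nmi = 5.05411e+9 nm and 0.003527 mi = 5.67616e+9 nm.
5.05411e+9 + 5.67616e+9 ≈ 1.073e+10 nm.

1.073e+10 nm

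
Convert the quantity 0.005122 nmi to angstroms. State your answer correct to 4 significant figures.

1 nmi = 1.85200e+13 Å.
Thus 0.005122 × 1.85200e+13 ≈ 9.486e+10 Å.

9.486e+10 Å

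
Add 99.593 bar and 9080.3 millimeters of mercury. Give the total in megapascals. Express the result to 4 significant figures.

99.593 bar = 9.95930 MPa and 9080.3 mmHg = 1.21061 MPa.
9.95930 + 1.21061 ≈ 11.17 MPa.

11.17 megapascals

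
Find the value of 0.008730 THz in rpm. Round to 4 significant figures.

5.238e+11 rpm

1 THz = 6.00000e+13 revolutions per minute.
So 0.008730 × 6.00000e+13 ≈ 5.238e+11 rpm.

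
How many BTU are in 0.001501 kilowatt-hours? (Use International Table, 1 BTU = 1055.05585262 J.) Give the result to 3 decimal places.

1 kilowatt-hour = 3412.14 BTU.
So 0.001501 × 3412.14 ≈ 5.122 BTU.

5.122 BTU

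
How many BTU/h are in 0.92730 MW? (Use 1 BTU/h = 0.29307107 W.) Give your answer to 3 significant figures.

3.16e+6 BTU/h

1 megawatt = 3.41214e+6 BTU per hour.
0.92730 × 3.41214e+6 ≈ 3.16e+6 BTU/h.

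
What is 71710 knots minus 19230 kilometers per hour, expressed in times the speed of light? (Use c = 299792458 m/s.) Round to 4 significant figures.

0.0001052 times the speed of light

71710 kn = 0.000123055 c and 19230 km/h = 1.78179 × 10^-5 c.
0.000123055 − 1.78179 × 10^-5 ≈ 0.0001052 c.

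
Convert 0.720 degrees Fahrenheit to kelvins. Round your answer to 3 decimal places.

255.772 kelvins

K = (°F + 459.67) × 5/9.
Applying the formula gives 255.772 K.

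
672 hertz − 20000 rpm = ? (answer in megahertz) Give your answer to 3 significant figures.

672 Hz = 0.000672000 MHz and 20000 rpm = 0.000333333 MHz.
0.000672000 − 0.000333333 ≈ 0.000339 MHz.

0.000339 MHz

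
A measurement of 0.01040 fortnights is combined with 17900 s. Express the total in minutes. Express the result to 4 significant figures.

508.0 min

0.01040 fortnight = 209.664 min and 17900 s = 298.333 min.
209.664 + 298.333 ≈ 508.0 min.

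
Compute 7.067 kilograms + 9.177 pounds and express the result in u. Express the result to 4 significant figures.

6.763e+27 u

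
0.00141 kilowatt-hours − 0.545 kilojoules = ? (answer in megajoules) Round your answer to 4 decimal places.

0.0045 MJ

0.00141 kWh = 0.00507600 MJ and 0.545 kJ = 0.000545000 MJ.
0.00507600 − 0.000545000 ≈ 0.0045 MJ.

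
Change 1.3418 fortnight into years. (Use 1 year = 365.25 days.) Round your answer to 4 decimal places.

1 fortnight = 0.0383299 years.
So 1.3418 × 0.0383299 ≈ 0.0514 yr.

0.0514 yr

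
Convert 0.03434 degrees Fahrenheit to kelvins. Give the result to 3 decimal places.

255.391 K

K = (°F + 459.67) × 5/9.
Applying the formula gives 255.391 K.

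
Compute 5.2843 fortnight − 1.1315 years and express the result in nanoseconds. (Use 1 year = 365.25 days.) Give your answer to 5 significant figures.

-2.9316 × 10^16 nanoseconds

5.2843 fortnight = 6.39189 × 10^15 ns and 1.1315 yr = 3.57074 × 10^16 ns.
6.39189 × 10^15 − 3.57074 × 10^16 ≈ -2.9316 × 10^16 ns.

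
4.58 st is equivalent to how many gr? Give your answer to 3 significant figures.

449000 gr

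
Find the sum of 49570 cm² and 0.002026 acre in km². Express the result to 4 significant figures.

49570 cm² = 4.95700 × 10^-6 km² and 0.002026 acre = 8.19893 × 10^-6 km².
4.95700 × 10^-6 + 8.19893 × 10^-6 ≈ 1.316 × 10^-5 km².

1.316 × 10^-5 square kilometers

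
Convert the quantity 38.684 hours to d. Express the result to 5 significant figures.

1 hour = 0.0416667 days.
Thus 38.684 × 0.0416667 ≈ 1.6118 d.

1.6118 d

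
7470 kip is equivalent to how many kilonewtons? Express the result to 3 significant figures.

33200 kilonewtons

1 kip = 4.44822 kN.
So 7470 × 4.44822 ≈ 33200 kN.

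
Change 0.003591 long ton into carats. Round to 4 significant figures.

18240 ct

1 long ton = 5.08023 × 10^6 carats.
Then 0.003591 × 5.08023 × 10^6 ≈ 18240 ct.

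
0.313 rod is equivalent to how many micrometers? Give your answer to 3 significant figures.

1.57e+6 μm

1 rod = 5.02920e+6 micrometers.
Then 0.313 × 5.02920e+6 ≈ 1.57e+6 μm.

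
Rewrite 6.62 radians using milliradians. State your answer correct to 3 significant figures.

6620 mrad

1 radian = 1000.00 mrad.
So 6.62 × 1000.00 ≈ 6620 mrad.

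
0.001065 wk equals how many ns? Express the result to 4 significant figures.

1 week = 6.04800e+14 ns.
So 0.001065 × 6.04800e+14 ≈ 6.441e+11 ns.

6.441e+11 nanoseconds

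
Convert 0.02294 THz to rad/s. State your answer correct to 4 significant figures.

1 THz = 6.28319e+12 rad/s.
0.02294 × 6.28319e+12 ≈ 1.441e+11 rad/s.

1.441e+11 rad/s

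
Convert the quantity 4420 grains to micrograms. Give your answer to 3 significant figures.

1 grain = 64798.9 μg.
Then 4420 × 64798.9 ≈ 2.86e+8 μg.

2.86e+8 μg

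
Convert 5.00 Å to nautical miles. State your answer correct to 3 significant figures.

2.70 × 10^-13 nmi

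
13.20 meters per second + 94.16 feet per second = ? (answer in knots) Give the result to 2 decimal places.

81.45 kn

13.20 m/s = 25.6587 kn and 94.16 ft/s = 55.7883 kn.
25.6587 + 55.7883 ≈ 81.45 kn.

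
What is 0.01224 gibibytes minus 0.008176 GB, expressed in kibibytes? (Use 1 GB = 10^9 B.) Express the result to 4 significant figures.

4850 KiB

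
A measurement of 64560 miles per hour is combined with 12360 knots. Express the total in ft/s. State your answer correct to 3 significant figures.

116000 ft/s

64560 mph = 94688.0 ft/s and 12360 kn = 20861.3 ft/s.
94688.0 + 20861.3 ≈ 116000 ft/s.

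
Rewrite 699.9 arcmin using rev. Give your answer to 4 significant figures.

0.03240 rev

1 arcminute = 4.62963 × 10^-5 rev.
So 699.9 × 4.62963 × 10^-5 ≈ 0.03240 rev.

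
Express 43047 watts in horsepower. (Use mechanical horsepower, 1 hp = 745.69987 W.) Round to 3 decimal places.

57.727 hp

1 watt = 0.00134102 hp.
So 43047 × 0.00134102 ≈ 57.727 hp.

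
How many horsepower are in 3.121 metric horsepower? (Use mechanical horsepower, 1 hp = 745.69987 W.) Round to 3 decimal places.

1 metric horsepower = 0.986320 hp.
Then 3.121 × 0.986320 ≈ 3.078 hp.

3.078 horsepower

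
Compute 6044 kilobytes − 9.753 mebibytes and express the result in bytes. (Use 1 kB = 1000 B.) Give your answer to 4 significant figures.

-4.183 × 10^6 B

6044 kB = 6.04400 × 10^6 B and 9.753 MiB = 1.02268 × 10^7 B.
6.04400 × 10^6 − 1.02268 × 10^7 ≈ -4.183 × 10^6 B.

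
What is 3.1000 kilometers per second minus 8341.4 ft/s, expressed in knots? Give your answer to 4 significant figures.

3.1000 km/s = 6025.92 kn and 8341.4 ft/s = 4942.14 kn.
6025.92 − 4942.14 ≈ 1084 kn.

1084 kn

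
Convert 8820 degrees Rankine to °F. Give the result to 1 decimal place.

°R = °F + 459.67.
Applying the formula gives 8360.3 °F.

8360.3 degrees Fahrenheit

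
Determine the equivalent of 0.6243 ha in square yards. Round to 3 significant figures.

7470 yd²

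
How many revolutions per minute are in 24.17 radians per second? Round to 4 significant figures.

1 rad/s = 9.54930 rpm.
Thus 24.17 × 9.54930 ≈ 230.8 rpm.

230.8 rpm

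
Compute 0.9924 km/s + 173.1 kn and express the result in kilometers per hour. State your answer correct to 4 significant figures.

3893 kilometers per hour

0.9924 km/s = 3572.64 km/h and 173.1 kn = 320.581 km/h.
3572.64 + 320.581 ≈ 3893 km/h.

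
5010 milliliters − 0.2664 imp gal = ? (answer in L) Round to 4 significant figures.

5010 mL = 5.01000 L and 0.2664 imp gal = 1.21108 L.
5.01000 − 1.21108 ≈ 3.799 L.

3.799 L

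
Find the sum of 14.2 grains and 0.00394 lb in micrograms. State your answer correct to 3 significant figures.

2.71e+6 micrograms

14.2 gr = 920145 μg and 0.00394 lb = 1.78715e+6 μg.
920145 + 1.78715e+6 ≈ 2.71e+6 μg.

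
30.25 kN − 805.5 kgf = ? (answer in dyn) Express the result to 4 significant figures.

2.235e+9 dyn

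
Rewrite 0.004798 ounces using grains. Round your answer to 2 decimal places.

2.10 gr

1 oz = 437.500 grains.
0.004798 × 437.500 ≈ 2.10 gr.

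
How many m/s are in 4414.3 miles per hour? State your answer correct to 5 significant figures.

1 mph = 0.447040 m/s.
4414.3 × 0.447040 ≈ 1973.4 m/s.

1973.4 meters per second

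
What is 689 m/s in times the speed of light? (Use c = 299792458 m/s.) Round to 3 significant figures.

1 m/s = 3.33564e-9 times the speed of light.
So 689 × 3.33564e-9 ≈ 2.30e-6 c.

2.30e-6 times the speed of light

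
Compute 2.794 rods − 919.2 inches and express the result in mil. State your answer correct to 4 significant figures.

2.794 rod = 553212 mil and 919.2 in = 919200 mil.
553212 − 919200 ≈ -366000 mil.

-366000 mil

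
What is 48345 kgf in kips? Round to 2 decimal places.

106.58 kip

1 kilogram-force = 0.00220462 kip.
Then 48345 × 0.00220462 ≈ 106.58 kip.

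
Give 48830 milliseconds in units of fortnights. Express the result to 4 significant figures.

4.037 × 10^-5 fortnight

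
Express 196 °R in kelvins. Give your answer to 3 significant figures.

109 kelvins

°R = K × 9/5.
Applying the formula gives 109 K.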